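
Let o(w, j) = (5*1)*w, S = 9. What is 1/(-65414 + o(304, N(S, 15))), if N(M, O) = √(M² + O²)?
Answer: -1/63894 ≈ -1.5651e-5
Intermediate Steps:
o(w, j) = 5*w
1/(-65414 + o(304, N(S, 15))) = 1/(-65414 + 5*304) = 1/(-65414 + 1520) = 1/(-63894) = -1/63894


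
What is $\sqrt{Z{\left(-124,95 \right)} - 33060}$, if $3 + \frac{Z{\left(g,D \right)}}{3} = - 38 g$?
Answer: $i \sqrt{18933} \approx 137.6 i$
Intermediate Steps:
$Z{\left(g,D \right)} = -9 - 114 g$ ($Z{\left(g,D \right)} = -9 + 3 \left(- 38 g\right) = -9 - 114 g$)
$\sqrt{Z{\left(-124,95 \right)} - 33060} = \sqrt{\left(-9 - -14136\right) - 33060} = \sqrt{\left(-9 + 14136\right) - 33060} = \sqrt{14127 - 33060} = \sqrt{-18933} = i \sqrt{18933}$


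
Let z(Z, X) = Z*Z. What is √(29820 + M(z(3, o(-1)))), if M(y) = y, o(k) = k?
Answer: √29829 ≈ 172.71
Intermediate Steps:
z(Z, X) = Z²
√(29820 + M(z(3, o(-1)))) = √(29820 + 3²) = √(29820 + 9) = √29829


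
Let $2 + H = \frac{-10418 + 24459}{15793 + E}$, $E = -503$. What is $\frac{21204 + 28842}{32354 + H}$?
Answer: $\frac{765203340}{494676121} \approx 1.5469$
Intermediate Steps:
$H = - \frac{16539}{15290}$ ($H = -2 + \frac{-10418 + 24459}{15793 - 503} = -2 + \frac{14041}{15290} = - \frac{16539}{15290} \approx -1.0817$)
$\frac{21204 + 28842}{32354 + H} = \frac{21204 + 28842}{32354 - \frac{16539}{15290}} = \frac{50046}{\frac{494676121}{15290}} = 50046 \cdot \frac{15290}{494676121} = \frac{765203340}{494676121}$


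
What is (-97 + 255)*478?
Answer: 75524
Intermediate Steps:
(-97 + 255)*478 = 158*478 = 75524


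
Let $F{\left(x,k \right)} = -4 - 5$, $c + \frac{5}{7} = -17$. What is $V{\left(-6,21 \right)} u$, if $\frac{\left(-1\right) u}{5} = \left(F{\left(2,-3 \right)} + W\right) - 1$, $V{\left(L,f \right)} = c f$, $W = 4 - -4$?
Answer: $-3720$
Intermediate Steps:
$W = 8$ ($W = 4 + 4 = 8$)
$c = - \frac{124}{7}$ ($c = - \frac{5}{7} - 17 = - \frac{124}{7} \approx -17.714$)
$V{\left(L,f \right)} = - \frac{124 f}{7}$
$F{\left(x,k \right)} = -9$
$u = 10$ ($u = - 5 \left(\left(-9 + 8\right) - 1\right) = - 5 \left(-1 - 1\right) = \left(-5\right) \left(-2\right) = 10$)
$V{\left(-6,21 \right)} u = \left(- \frac{124}{7}\right) 21 \cdot 10 = \left(-372\right) 10 = -3720$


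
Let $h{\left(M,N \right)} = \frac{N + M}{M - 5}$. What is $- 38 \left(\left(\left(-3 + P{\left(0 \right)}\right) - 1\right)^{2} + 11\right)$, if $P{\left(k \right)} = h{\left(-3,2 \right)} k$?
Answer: $-1026$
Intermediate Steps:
$h{\left(M,N \right)} = \frac{M + N}{-5 + M}$
$P{\left(k \right)} = \frac{k}{8}$ ($P{\left(k \right)} = \frac{-3 + 2}{-5 - 3} k = \frac{1}{-8} \left(-1\right) k = \left(- \frac{1}{8}\right) \left(-1\right) k = \frac{k}{8}$)
$- 38 \left(\left(\left(-3 + P{\left(0 \right)}\right) - 1\right)^{2} + 11\right) = - 38 \left(\left(\left(-3 + \frac{1}{8} \cdot 0\right) - 1\right)^{2} + 11\right) = - 38 \left(\left(\left(-3 + 0\right) - 1\right)^{2} + 11\right) = - 38 \left(\left(-3 - 1\right)^{2} + 11\right) = - 38 \left(\left(-4\right)^{2} + 11\right) = - 38 \left(16 + 11\right) = \left(-38\right) 27 = -1026$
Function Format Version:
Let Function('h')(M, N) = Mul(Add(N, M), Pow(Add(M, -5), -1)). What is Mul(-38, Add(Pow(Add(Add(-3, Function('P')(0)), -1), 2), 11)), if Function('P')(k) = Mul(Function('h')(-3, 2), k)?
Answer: -1026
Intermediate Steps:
Function('h')(M, N) = Mul(Pow(Add(-5, M), -1), Add(M, N)) (Function('h')(M, N) = Mul(Add(M, N), Pow(Add(-5, M), -1)) = Mul(Pow(Add(-5, M), -1), Add(M, N)))
Function('P')(k) = Mul(Rational(1, 8), k) (Function('P')(k) = Mul(Mul(Pow(Add(-5, -3), -1), Add(-3, 2)), k) = Mul(Mul(Pow(-8, -1), -1), k) = Mul(Mul(Rational(-1, 8), -1), k) = Mul(Rational(1, 8), k))
Mul(-38, Add(Pow(Add(Add(-3, Function('P')(0)), -1), 2), 11)) = Mul(-38, Add(Pow(Add(Add(-3, Mul(Rational(1, 8), 0)), -1), 2), 11)) = Mul(-38, Add(Pow(Add(Add(-3, 0), -1), 2), 11)) = Mul(-38, Add(Pow(Add(-3, -1), 2), 11)) = Mul(-38, Add(Pow(-4, 2), 11)) = Mul(-38, Add(16, 11)) = Mul(-38, 27) = -1026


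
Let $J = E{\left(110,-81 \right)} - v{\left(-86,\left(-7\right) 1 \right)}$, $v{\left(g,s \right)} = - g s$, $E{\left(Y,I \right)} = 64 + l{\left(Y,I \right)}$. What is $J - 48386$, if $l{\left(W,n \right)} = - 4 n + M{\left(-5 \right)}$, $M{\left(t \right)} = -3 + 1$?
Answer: $-47398$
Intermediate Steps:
$M{\left(t \right)} = -2$
$l{\left(W,n \right)} = -2 - 4 n$ ($l{\left(W,n \right)} = - 4 n - 2 = -2 - 4 n$)
$E{\left(Y,I \right)} = 62 - 4 I$ ($E{\left(Y,I \right)} = 64 - \left(2 + 4 I\right) = 62 - 4 I$)
$v{\left(g,s \right)} = - g s$
$J = 988$ ($J = \left(62 - -324\right) - \left(-1\right) \left(-86\right) \left(\left(-7\right) 1\right) = \left(62 + 324\right) - \left(-1\right) \left(-86\right) \left(-7\right) = 386 - -602 = 386 + 602 = 988$)
$J - 48386 = 988 - 48386 = -47398$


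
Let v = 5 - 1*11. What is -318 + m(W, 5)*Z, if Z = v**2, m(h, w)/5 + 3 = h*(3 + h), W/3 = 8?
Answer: 115782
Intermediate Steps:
W = 24 (W = 3*8 = 24)
v = -6 (v = 5 - 11 = -6)
m(h, w) = -15 + 5*h*(3 + h) (m(h, w) = -15 + 5*(h*(3 + h)) = -15 + 5*h*(3 + h))
Z = 36 (Z = (-6)**2 = 36)
-318 + m(W, 5)*Z = -318 + (-15 + 5*24**2 + 15*24)*36 = -318 + (-15 + 5*576 + 360)*36 = -318 + (-15 + 2880 + 360)*36 = -318 + 3225*36 = -318 + 116100 = 115782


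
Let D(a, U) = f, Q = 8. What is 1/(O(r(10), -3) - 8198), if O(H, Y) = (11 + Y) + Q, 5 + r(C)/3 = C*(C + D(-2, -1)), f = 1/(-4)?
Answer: -1/8182 ≈ -0.00012222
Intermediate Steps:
f = -1/4 (f = 1*(-1/4) = -1/4 ≈ -0.25000)
D(a, U) = -1/4
r(C) = -15 + 3*C*(-1/4 + C) (r(C) = -15 + 3*(C*(C - 1/4)) = -15 + 3*(C*(-1/4 + C)) = -15 + 3*C*(-1/4 + C))
O(H, Y) = 19 + Y (O(H, Y) = (11 + Y) + 8 = 19 + Y)
1/(O(r(10), -3) - 8198) = 1/((19 - 3) - 8198) = 1/(16 - 8198) = 1/(-8182) = -1/8182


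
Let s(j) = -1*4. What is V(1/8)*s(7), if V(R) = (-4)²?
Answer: -64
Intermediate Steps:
s(j) = -4
V(R) = 16
V(1/8)*s(7) = 16*(-4) = -64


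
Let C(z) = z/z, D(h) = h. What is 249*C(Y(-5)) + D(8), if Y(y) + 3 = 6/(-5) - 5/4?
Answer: 257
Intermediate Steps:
Y(y) = -109/20 (Y(y) = -3 + (6/(-5) - 5/4) = -3 + (6*(-⅕) - 5*¼) = -3 + (-6/5 - 5/4) = -3 - 49/20 = -109/20)
C(z) = 1
249*C(Y(-5)) + D(8) = 249*1 + 8 = 249 + 8 = 257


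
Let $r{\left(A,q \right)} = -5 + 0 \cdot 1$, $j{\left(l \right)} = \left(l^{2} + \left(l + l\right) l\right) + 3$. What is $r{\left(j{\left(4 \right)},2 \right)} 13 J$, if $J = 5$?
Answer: $-325$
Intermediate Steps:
$j{\left(l \right)} = 3 + 3 l^{2}$ ($j{\left(l \right)} = \left(l^{2} + 2 l l\right) + 3 = \left(l^{2} + 2 l^{2}\right) + 3 = 3 l^{2} + 3 = 3 + 3 l^{2}$)
$r{\left(A,q \right)} = -5$ ($r{\left(A,q \right)} = -5 + 0 = -5$)
$r{\left(j{\left(4 \right)},2 \right)} 13 J = \left(-5\right) 13 \cdot 5 = \left(-65\right) 5 = -325$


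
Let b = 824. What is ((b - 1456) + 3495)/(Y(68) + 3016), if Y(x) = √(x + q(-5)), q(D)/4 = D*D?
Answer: 1079351/1137011 - 2863*√42/4548044 ≈ 0.94521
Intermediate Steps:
q(D) = 4*D² (q(D) = 4*(D*D) = 4*D²)
Y(x) = √(100 + x) (Y(x) = √(x + 4*(-5)²) = √(x + 4*25) = √(x + 100) = √(100 + x))
((b - 1456) + 3495)/(Y(68) + 3016) = ((824 - 1456) + 3495)/(√(100 + 68) + 3016) = (-632 + 3495)/(√168 + 3016) = 2863/(2*√42 + 3016) = 2863/(3016 + 2*√42)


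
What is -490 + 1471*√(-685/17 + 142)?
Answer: -490 + 1471*√29393/17 ≈ 14345.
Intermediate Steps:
-490 + 1471*√(-685/17 + 142) = -490 + 1471*√(1729/17) = -490 + 1471*(√29393/17) = -490 + 1471*√29393/17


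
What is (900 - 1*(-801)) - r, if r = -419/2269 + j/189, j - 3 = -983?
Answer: 104537336/61263 ≈ 1706.4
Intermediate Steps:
j = -980 (j = 3 - 983 = -980)
r = -328973/61263 (r = -419/2269 - 980/189 = -419*1/2269 - 980*1/189 = -419/2269 - 140/27 = -328973/61263 ≈ -5.3699)
(900 - 1*(-801)) - r = (900 - 1*(-801)) - 1*(-328973/61263) = (900 + 801) + 328973/61263 = 1701 + 328973/61263 = 104537336/61263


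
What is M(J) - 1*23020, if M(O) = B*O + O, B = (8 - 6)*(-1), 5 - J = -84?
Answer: -23109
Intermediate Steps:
J = 89 (J = 5 - 1*(-84) = 5 + 84 = 89)
B = -2 (B = 2*(-1) = -2)
M(O) = -O (M(O) = -2*O + O = -O)
M(J) - 1*23020 = -1*89 - 1*23020 = -89 - 23020 = -23109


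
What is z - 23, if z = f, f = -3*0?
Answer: -23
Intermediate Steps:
f = 0
z = 0
z - 23 = 0 - 23 = -23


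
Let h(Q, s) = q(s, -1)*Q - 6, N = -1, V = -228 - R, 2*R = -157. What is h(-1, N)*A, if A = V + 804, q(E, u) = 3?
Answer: -11781/2 ≈ -5890.5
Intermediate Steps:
R = -157/2 (R = (½)*(-157) = -157/2 ≈ -78.500)
V = -299/2 (V = -228 - 1*(-157/2) = -228 + 157/2 = -299/2 ≈ -149.50)
h(Q, s) = -6 + 3*Q (h(Q, s) = 3*Q - 6 = -6 + 3*Q)
A = 1309/2 (A = -299/2 + 804 = 1309/2 ≈ 654.50)
h(-1, N)*A = (-6 + 3*(-1))*(1309/2) = (-6 - 3)*(1309/2) = -9*1309/2 = -11781/2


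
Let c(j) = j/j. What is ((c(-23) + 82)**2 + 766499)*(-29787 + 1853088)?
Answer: 1410119113788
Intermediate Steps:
c(j) = 1
((c(-23) + 82)**2 + 766499)*(-29787 + 1853088) = ((1 + 82)**2 + 766499)*(-29787 + 1853088) = (83**2 + 766499)*1823301 = (6889 + 766499)*1823301 = 773388*1823301 = 1410119113788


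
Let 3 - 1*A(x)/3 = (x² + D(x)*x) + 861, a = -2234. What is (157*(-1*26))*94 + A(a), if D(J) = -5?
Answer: -15392060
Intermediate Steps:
A(x) = -2574 - 3*x² + 15*x (A(x) = 9 - 3*((x² - 5*x) + 861) = 9 - 3*(861 + x² - 5*x) = 9 + (-2583 - 3*x² + 15*x) = -2574 - 3*x² + 15*x)
(157*(-1*26))*94 + A(a) = (157*(-1*26))*94 + (-2574 - 3*(-2234)² + 15*(-2234)) = (157*(-26))*94 + (-2574 - 3*4990756 - 33510) = -4082*94 + (-2574 - 14972268 - 33510) = -383708 - 15008352 = -15392060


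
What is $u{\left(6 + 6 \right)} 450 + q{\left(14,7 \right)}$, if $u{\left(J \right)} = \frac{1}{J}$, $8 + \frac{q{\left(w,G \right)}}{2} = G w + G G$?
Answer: $\frac{631}{2} \approx 315.5$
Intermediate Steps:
$q{\left(w,G \right)} = -16 + 2 G^{2} + 2 G w$ ($q{\left(w,G \right)} = -16 + 2 \left(G w + G G\right) = -16 + 2 \left(G w + G^{2}\right) = -16 + 2 \left(G^{2} + G w\right) = -16 + \left(2 G^{2} + 2 G w\right) = -16 + 2 G^{2} + 2 G w$)
$u{\left(6 + 6 \right)} 450 + q{\left(14,7 \right)} = \frac{1}{6 + 6} \cdot 450 + \left(-16 + 2 \cdot 7^{2} + 2 \cdot 7 \cdot 14\right) = \frac{1}{12} \cdot 450 + \left(-16 + 2 \cdot 49 + 196\right) = \frac{1}{12} \cdot 450 + \left(-16 + 98 + 196\right) = \frac{75}{2} + 278 = \frac{631}{2}$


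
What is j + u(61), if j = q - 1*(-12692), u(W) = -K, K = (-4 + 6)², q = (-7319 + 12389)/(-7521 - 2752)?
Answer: 130338754/10273 ≈ 12688.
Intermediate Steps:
q = -5070/10273 (q = 5070/(-10273) = 5070*(-1/10273) = -5070/10273 ≈ -0.49353)
K = 4 (K = 2² = 4)
u(W) = -4 (u(W) = -1*4 = -4)
j = 130379846/10273 (j = -5070/10273 - 1*(-12692) = -5070/10273 + 12692 = 130379846/10273 ≈ 12692.)
j + u(61) = 130379846/10273 - 4 = 130338754/10273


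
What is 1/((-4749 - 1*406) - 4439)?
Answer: -1/9594 ≈ -0.00010423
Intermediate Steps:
1/((-4749 - 1*406) - 4439) = 1/((-4749 - 406) - 4439) = 1/(-5155 - 4439) = 1/(-9594) = -1/9594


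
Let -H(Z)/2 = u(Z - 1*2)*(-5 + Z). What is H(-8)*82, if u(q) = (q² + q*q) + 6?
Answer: 439192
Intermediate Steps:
u(q) = 6 + 2*q² (u(q) = (q² + q²) + 6 = 2*q² + 6 = 6 + 2*q²)
H(Z) = -2*(-5 + Z)*(6 + 2*(-2 + Z)²) (H(Z) = -2*(6 + 2*(Z - 1*2)²)*(-5 + Z) = -2*(6 + 2*(Z - 2)²)*(-5 + Z) = -2*(6 + 2*(-2 + Z)²)*(-5 + Z) = -2*(-5 + Z)*(6 + 2*(-2 + Z)²))
H(-8)*82 = -4*(-5 - 8)*(3 + (-2 - 8)²)*82 = -4*(-13)*(3 + (-10)²)*82 = -4*(-13)*(3 + 100)*82 = -4*(-13)*103*82 = 5356*82 = 439192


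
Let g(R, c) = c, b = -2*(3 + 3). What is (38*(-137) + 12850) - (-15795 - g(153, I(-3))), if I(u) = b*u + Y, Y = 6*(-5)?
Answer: 23445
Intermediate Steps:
Y = -30
b = -12 (b = -2*6 = -12)
I(u) = -30 - 12*u (I(u) = -12*u - 30 = -30 - 12*u)
(38*(-137) + 12850) - (-15795 - g(153, I(-3))) = (38*(-137) + 12850) - (-15795 - (-30 - 12*(-3))) = (-5206 + 12850) - (-15795 - (-30 + 36)) = 7644 - (-15795 - 1*6) = 7644 - (-15795 - 6) = 7644 - 1*(-15801) = 7644 + 15801 = 23445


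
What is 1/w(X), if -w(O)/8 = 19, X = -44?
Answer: -1/152 ≈ -0.0065789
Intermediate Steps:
w(O) = -152 (w(O) = -8*19 = -152)
1/w(X) = 1/(-152) = -1/152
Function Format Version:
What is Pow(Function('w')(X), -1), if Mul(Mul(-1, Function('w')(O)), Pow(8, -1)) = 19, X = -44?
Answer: Rational(-1, 152) ≈ -0.0065789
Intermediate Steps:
Function('w')(O) = -152 (Function('w')(O) = Mul(-8, 19) = -152)
Pow(Function('w')(X), -1) = Pow(-152, -1) = Rational(-1, 152)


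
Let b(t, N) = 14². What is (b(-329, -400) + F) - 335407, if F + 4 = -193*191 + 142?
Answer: -371936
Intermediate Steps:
b(t, N) = 196
F = -36725 (F = -4 + (-193*191 + 142) = -4 + (-36863 + 142) = -4 - 36721 = -36725)
(b(-329, -400) + F) - 335407 = (196 - 36725) - 335407 = -36529 - 335407 = -371936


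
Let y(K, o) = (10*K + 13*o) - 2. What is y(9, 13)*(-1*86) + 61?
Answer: -22041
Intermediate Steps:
y(K, o) = -2 + 10*K + 13*o
y(9, 13)*(-1*86) + 61 = (-2 + 10*9 + 13*13)*(-1*86) + 61 = (-2 + 90 + 169)*(-86) + 61 = 257*(-86) + 61 = -22102 + 61 = -22041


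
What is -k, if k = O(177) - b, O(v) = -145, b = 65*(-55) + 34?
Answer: -3396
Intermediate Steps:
b = -3541 (b = -3575 + 34 = -3541)
k = 3396 (k = -145 - 1*(-3541) = -145 + 3541 = 3396)
-k = -1*3396 = -3396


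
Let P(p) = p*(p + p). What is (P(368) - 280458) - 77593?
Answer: -87203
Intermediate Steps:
P(p) = 2*p² (P(p) = p*(2*p) = 2*p²)
(P(368) - 280458) - 77593 = (2*368² - 280458) - 77593 = (2*135424 - 280458) - 77593 = (270848 - 280458) - 77593 = -9610 - 77593 = -87203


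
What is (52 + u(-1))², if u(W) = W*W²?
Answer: 2601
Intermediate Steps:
u(W) = W³
(52 + u(-1))² = (52 + (-1)³)² = (52 - 1)² = 51² = 2601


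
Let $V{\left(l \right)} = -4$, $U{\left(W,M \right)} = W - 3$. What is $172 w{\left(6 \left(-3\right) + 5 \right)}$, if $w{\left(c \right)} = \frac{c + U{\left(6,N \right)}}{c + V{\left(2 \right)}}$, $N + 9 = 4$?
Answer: $\frac{1720}{17} \approx 101.18$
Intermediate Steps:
$N = -5$ ($N = -9 + 4 = -5$)
$U{\left(W,M \right)} = -3 + W$ ($U{\left(W,M \right)} = W - 3 = -3 + W$)
$w{\left(c \right)} = \frac{3 + c}{-4 + c}$ ($w{\left(c \right)} = \frac{c + \left(-3 + 6\right)}{c - 4} = \frac{c + 3}{-4 + c} = \frac{3 + c}{-4 + c}$)
$172 w{\left(6 \left(-3\right) + 5 \right)} = 172 \frac{3 + \left(6 \left(-3\right) + 5\right)}{-4 + \left(6 \left(-3\right) + 5\right)} = 172 \frac{3 + \left(-18 + 5\right)}{-4 + \left(-18 + 5\right)} = 172 \frac{3 - 13}{-4 - 13} = 172 \frac{1}{-17} \left(-10\right) = 172 \left(\left(- \frac{1}{17}\right) \left(-10\right)\right) = 172 \cdot \frac{10}{17} = \frac{1720}{17}$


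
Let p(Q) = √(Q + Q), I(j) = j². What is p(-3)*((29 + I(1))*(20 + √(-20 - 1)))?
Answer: -90*√14 + 600*I*√6 ≈ -336.75 + 1469.7*I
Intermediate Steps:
p(Q) = √2*√Q (p(Q) = √(2*Q) = √2*√Q)
p(-3)*((29 + I(1))*(20 + √(-20 - 1))) = (√2*√(-3))*((29 + 1²)*(20 + √(-20 - 1))) = (√2*(I*√3))*((29 + 1)*(20 + √(-21))) = (I*√6)*(30*(20 + I*√21)) = (I*√6)*(600 + 30*I*√21) = I*√6*(600 + 30*I*√21)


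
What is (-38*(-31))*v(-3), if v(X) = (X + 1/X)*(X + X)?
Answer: 23560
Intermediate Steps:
v(X) = 2*X*(X + 1/X) (v(X) = (X + 1/X)*(2*X) = 2*X*(X + 1/X))
(-38*(-31))*v(-3) = (-38*(-31))*(2 + 2*(-3)²) = 1178*(2 + 2*9) = 1178*(2 + 18) = 1178*20 = 23560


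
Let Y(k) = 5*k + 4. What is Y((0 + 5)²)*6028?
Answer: 777612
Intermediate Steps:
Y(k) = 4 + 5*k
Y((0 + 5)²)*6028 = (4 + 5*(0 + 5)²)*6028 = (4 + 5*5²)*6028 = (4 + 5*25)*6028 = (4 + 125)*6028 = 129*6028 = 777612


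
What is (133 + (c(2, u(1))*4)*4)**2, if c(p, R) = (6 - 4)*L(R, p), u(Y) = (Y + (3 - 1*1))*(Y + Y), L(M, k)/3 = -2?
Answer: 3481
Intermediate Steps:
L(M, k) = -6 (L(M, k) = 3*(-2) = -6)
u(Y) = 2*Y*(2 + Y) (u(Y) = (Y + (3 - 1))*(2*Y) = (Y + 2)*(2*Y) = (2 + Y)*(2*Y) = 2*Y*(2 + Y))
c(p, R) = -12 (c(p, R) = (6 - 4)*(-6) = 2*(-6) = -12)
(133 + (c(2, u(1))*4)*4)**2 = (133 - 12*4*4)**2 = (133 - 48*4)**2 = (133 - 192)**2 = (-59)**2 = 3481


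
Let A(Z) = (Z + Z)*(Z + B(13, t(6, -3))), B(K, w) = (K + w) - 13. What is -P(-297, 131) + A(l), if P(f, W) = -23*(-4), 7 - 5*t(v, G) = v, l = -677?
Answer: 4581476/5 ≈ 9.1630e+5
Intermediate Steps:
t(v, G) = 7/5 - v/5
B(K, w) = -13 + K + w
P(f, W) = 92
A(Z) = 2*Z*(1/5 + Z) (A(Z) = (Z + Z)*(Z + (-13 + 13 + (7/5 - 1/5*6))) = (2*Z)*(Z + (-13 + 13 + (7/5 - 6/5))) = (2*Z)*(Z + (-13 + 13 + 1/5)) = (2*Z)*(Z + 1/5) = (2*Z)*(1/5 + Z) = 2*Z*(1/5 + Z))
-P(-297, 131) + A(l) = -1*92 + (2/5)*(-677)*(1 + 5*(-677)) = -92 + (2/5)*(-677)*(1 - 3385) = -92 + (2/5)*(-677)*(-3384) = -92 + 4581936/5 = 4581476/5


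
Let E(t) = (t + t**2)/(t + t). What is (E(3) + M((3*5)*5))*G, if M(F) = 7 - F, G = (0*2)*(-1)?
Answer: 0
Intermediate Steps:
E(t) = (t + t**2)/(2*t) (E(t) = (t + t**2)/((2*t)) = (t + t**2)*(1/(2*t)) = (t + t**2)/(2*t))
G = 0 (G = 0*(-1) = 0)
(E(3) + M((3*5)*5))*G = ((1/2 + (1/2)*3) + (7 - 3*5*5))*0 = ((1/2 + 3/2) + (7 - 15*5))*0 = (2 + (7 - 1*75))*0 = (2 + (7 - 75))*0 = (2 - 68)*0 = -66*0 = 0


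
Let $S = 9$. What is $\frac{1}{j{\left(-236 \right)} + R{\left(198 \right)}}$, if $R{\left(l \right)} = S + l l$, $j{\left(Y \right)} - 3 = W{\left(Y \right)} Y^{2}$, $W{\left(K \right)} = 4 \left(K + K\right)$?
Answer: $- \frac{1}{105114832} \approx -9.5134 \cdot 10^{-9}$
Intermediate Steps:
$W{\left(K \right)} = 8 K$ ($W{\left(K \right)} = 4 \cdot 2 K = 8 K$)
$j{\left(Y \right)} = 3 + 8 Y^{3}$ ($j{\left(Y \right)} = 3 + 8 Y Y^{2} = 3 + 8 Y^{3}$)
$R{\left(l \right)} = 9 + l^{2}$ ($R{\left(l \right)} = 9 + l l = 9 + l^{2}$)
$\frac{1}{j{\left(-236 \right)} + R{\left(198 \right)}} = \frac{1}{\left(3 + 8 \left(-236\right)^{3}\right) + \left(9 + 198^{2}\right)} = \frac{1}{\left(3 + 8 \left(-13144256\right)\right) + \left(9 + 39204\right)} = \frac{1}{\left(3 - 105154048\right) + 39213} = \frac{1}{-105154045 + 39213} = \frac{1}{-105114832} = - \frac{1}{105114832}$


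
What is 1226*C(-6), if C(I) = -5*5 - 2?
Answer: -33102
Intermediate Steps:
C(I) = -27 (C(I) = -25 - 2 = -27)
1226*C(-6) = 1226*(-27) = -33102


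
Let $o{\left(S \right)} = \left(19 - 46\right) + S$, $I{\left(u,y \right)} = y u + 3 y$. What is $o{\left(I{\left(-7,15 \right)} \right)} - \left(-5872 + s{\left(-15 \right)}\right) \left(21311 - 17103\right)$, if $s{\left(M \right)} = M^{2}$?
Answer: $23762489$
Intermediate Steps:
$I{\left(u,y \right)} = 3 y + u y$ ($I{\left(u,y \right)} = u y + 3 y = 3 y + u y$)
$o{\left(S \right)} = -27 + S$
$o{\left(I{\left(-7,15 \right)} \right)} - \left(-5872 + s{\left(-15 \right)}\right) \left(21311 - 17103\right) = \left(-27 + 15 \left(3 - 7\right)\right) - \left(-5872 + \left(-15\right)^{2}\right) \left(21311 - 17103\right) = \left(-27 + 15 \left(-4\right)\right) - \left(-5872 + 225\right) 4208 = \left(-27 - 60\right) - \left(-5647\right) 4208 = -87 - -23762576 = -87 + 23762576 = 23762489$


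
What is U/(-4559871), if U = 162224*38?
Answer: -6164512/4559871 ≈ -1.3519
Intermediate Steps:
U = 6164512
U/(-4559871) = 6164512/(-4559871) = 6164512*(-1/4559871) = -6164512/4559871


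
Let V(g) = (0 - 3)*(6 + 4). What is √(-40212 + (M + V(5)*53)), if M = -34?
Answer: 2*I*√10459 ≈ 204.54*I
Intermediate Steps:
V(g) = -30 (V(g) = -3*10 = -30)
√(-40212 + (M + V(5)*53)) = √(-40212 + (-34 - 30*53)) = √(-40212 + (-34 - 1590)) = √(-40212 - 1624) = √(-41836) = 2*I*√10459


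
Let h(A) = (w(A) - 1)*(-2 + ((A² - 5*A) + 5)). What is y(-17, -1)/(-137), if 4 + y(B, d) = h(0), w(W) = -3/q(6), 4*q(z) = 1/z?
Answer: 223/137 ≈ 1.6277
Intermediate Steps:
q(z) = 1/(4*z)
w(W) = -72 (w(W) = -3/((¼)/6) = -3/((¼)*(⅙)) = -3/1/24 = -3*24 = -72)
h(A) = -219 - 73*A² + 365*A (h(A) = (-72 - 1)*(-2 + ((A² - 5*A) + 5)) = -73*(-2 + (5 + A² - 5*A)) = -73*(3 + A² - 5*A) = -219 - 73*A² + 365*A)
y(B, d) = -223 (y(B, d) = -4 + (-219 - 73*0² + 365*0) = -4 + (-219 - 73*0 + 0) = -4 + (-219 + 0 + 0) = -4 - 219 = -223)
y(-17, -1)/(-137) = -223/(-137) = -223*(-1/137) = 223/137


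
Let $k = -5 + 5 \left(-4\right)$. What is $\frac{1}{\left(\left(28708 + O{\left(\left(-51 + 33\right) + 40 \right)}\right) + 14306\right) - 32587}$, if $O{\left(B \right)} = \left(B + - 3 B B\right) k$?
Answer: $\frac{1}{46177} \approx 2.1656 \cdot 10^{-5}$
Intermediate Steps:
$k = -25$ ($k = -5 - 20 = -25$)
$O{\left(B \right)} = - 25 B + 75 B^{2}$ ($O{\left(B \right)} = \left(B + - 3 B B\right) \left(-25\right) = \left(B - 3 B^{2}\right) \left(-25\right) = - 25 B + 75 B^{2}$)
$\frac{1}{\left(\left(28708 + O{\left(\left(-51 + 33\right) + 40 \right)}\right) + 14306\right) - 32587} = \frac{1}{\left(\left(28708 + 25 \left(\left(-51 + 33\right) + 40\right) \left(-1 + 3 \left(\left(-51 + 33\right) + 40\right)\right)\right) + 14306\right) - 32587} = \frac{1}{\left(\left(28708 + 25 \left(-18 + 40\right) \left(-1 + 3 \left(-18 + 40\right)\right)\right) + 14306\right) - 32587} = \frac{1}{\left(\left(28708 + 25 \cdot 22 \left(-1 + 3 \cdot 22\right)\right) + 14306\right) - 32587} = \frac{1}{\left(\left(28708 + 25 \cdot 22 \left(-1 + 66\right)\right) + 14306\right) - 32587} = \frac{1}{\left(\left(28708 + 25 \cdot 22 \cdot 65\right) + 14306\right) - 32587} = \frac{1}{\left(\left(28708 + 35750\right) + 14306\right) - 32587} = \frac{1}{\left(64458 + 14306\right) - 32587} = \frac{1}{78764 - 32587} = \frac{1}{46177}$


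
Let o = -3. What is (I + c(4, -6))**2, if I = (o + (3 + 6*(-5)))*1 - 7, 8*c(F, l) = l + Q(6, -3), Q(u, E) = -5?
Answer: 94249/64 ≈ 1472.6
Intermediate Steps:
c(F, l) = -5/8 + l/8 (c(F, l) = (l - 5)/8 = (-5 + l)/8 = -5/8 + l/8)
I = -37 (I = (-3 + (3 + 6*(-5)))*1 - 7 = (-3 + (3 - 30))*1 - 7 = (-3 - 27)*1 - 7 = -30*1 - 7 = -30 - 7 = -37)
(I + c(4, -6))**2 = (-37 + (-5/8 + (1/8)*(-6)))**2 = (-37 + (-5/8 - 3/4))**2 = (-37 - 11/8)**2 = (-307/8)**2 = 94249/64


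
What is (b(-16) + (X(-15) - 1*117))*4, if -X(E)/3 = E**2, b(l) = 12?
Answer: -3120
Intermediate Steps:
X(E) = -3*E**2
(b(-16) + (X(-15) - 1*117))*4 = (12 + (-3*(-15)**2 - 1*117))*4 = (12 + (-3*225 - 117))*4 = (12 + (-675 - 117))*4 = (12 - 792)*4 = -780*4 = -3120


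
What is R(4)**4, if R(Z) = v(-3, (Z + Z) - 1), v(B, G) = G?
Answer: 2401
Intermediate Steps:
R(Z) = -1 + 2*Z (R(Z) = (Z + Z) - 1 = 2*Z - 1 = -1 + 2*Z)
R(4)**4 = (-1 + 2*4)**4 = (-1 + 8)**4 = 7**4 = 2401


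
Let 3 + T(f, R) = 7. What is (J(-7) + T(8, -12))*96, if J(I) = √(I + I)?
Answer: 384 + 96*I*√14 ≈ 384.0 + 359.2*I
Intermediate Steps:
J(I) = √2*√I (J(I) = √(2*I) = √2*√I)
T(f, R) = 4 (T(f, R) = -3 + 7 = 4)
(J(-7) + T(8, -12))*96 = (√2*√(-7) + 4)*96 = (√2*(I*√7) + 4)*96 = (I*√14 + 4)*96 = (4 + I*√14)*96 = 384 + 96*I*√14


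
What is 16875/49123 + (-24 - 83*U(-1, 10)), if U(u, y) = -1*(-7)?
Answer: -29702540/49123 ≈ -604.66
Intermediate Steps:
U(u, y) = 7
16875/49123 + (-24 - 83*U(-1, 10)) = 16875/49123 + (-24 - 83*7) = 16875*(1/49123) + (-24 - 581) = 16875/49123 - 605 = -29702540/49123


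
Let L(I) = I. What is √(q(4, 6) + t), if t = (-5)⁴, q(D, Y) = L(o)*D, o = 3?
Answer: 7*√13 ≈ 25.239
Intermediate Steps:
q(D, Y) = 3*D
t = 625
√(q(4, 6) + t) = √(3*4 + 625) = √(12 + 625) = √637 = 7*√13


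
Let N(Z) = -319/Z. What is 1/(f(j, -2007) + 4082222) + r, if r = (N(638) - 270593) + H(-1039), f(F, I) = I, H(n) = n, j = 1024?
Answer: -2216638001973/8160430 ≈ -2.7163e+5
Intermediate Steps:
r = -543265/2 (r = (-319/638 - 270593) - 1039 = (-319*1/638 - 270593) - 1039 = (-½ - 270593) - 1039 = -541187/2 - 1039 = -543265/2 ≈ -2.7163e+5)
1/(f(j, -2007) + 4082222) + r = 1/(-2007 + 4082222) - 543265/2 = 1/4080215 - 543265/2 = -2216638001973/8160430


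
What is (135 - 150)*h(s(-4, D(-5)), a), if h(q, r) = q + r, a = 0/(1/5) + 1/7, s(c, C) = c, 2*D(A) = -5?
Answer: 405/7 ≈ 57.857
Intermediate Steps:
D(A) = -5/2 (D(A) = (½)*(-5) = -5/2)
a = ⅐ (a = 0/(⅕) + 1*(⅐) = 0*5 + ⅐ = 0 + ⅐ = ⅐ ≈ 0.14286)
(135 - 150)*h(s(-4, D(-5)), a) = (135 - 150)*(-4 + ⅐) = -15*(-27/7) = 405/7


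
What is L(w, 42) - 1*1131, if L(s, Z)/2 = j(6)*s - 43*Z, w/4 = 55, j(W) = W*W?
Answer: 11097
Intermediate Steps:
j(W) = W²
w = 220 (w = 4*55 = 220)
L(s, Z) = -86*Z + 72*s (L(s, Z) = 2*(6²*s - 43*Z) = 2*(36*s - 43*Z) = 2*(-43*Z + 36*s) = -86*Z + 72*s)
L(w, 42) - 1*1131 = (-86*42 + 72*220) - 1*1131 = (-3612 + 15840) - 1131 = 12228 - 1131 = 11097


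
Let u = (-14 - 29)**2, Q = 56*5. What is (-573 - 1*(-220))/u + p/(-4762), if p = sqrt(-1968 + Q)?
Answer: -353/1849 - I*sqrt(422)/2381 ≈ -0.19091 - 0.0086277*I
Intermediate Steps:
Q = 280
u = 1849 (u = (-43)**2 = 1849)
p = 2*I*sqrt(422) (p = sqrt(-1968 + 280) = sqrt(-1688) = 2*I*sqrt(422) ≈ 41.085*I)
(-573 - 1*(-220))/u + p/(-4762) = (-573 - 1*(-220))/1849 + (2*I*sqrt(422))/(-4762) = (-573 + 220)*(1/1849) + (2*I*sqrt(422))*(-1/4762) = -353*1/1849 - I*sqrt(422)/2381 = -353/1849 - I*sqrt(422)/2381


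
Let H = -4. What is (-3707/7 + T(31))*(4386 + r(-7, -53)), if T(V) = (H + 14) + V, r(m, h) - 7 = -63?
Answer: -14808600/7 ≈ -2.1155e+6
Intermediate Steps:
r(m, h) = -56 (r(m, h) = 7 - 63 = -56)
T(V) = 10 + V (T(V) = (-4 + 14) + V = 10 + V)
(-3707/7 + T(31))*(4386 + r(-7, -53)) = (-3707/7 + (10 + 31))*(4386 - 56) = (-3707*⅐ + 41)*4330 = (-3707/7 + 41)*4330 = -3420/7*4330 = -14808600/7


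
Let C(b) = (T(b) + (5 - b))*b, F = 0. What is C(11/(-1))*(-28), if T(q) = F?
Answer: 4928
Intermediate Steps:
T(q) = 0
C(b) = b*(5 - b) (C(b) = (0 + (5 - b))*b = (5 - b)*b = b*(5 - b))
C(11/(-1))*(-28) = ((11/(-1))*(5 - 11/(-1)))*(-28) = ((11*(-1))*(5 - 11*(-1)))*(-28) = -11*(5 - 1*(-11))*(-28) = -11*(5 + 11)*(-28) = -11*16*(-28) = -176*(-28) = 4928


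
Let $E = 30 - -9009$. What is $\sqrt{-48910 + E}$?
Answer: $i \sqrt{39871} \approx 199.68 i$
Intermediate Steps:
$E = 9039$ ($E = 30 + 9009 = 9039$)
$\sqrt{-48910 + E} = \sqrt{-48910 + 9039} = \sqrt{-39871} = i \sqrt{39871}$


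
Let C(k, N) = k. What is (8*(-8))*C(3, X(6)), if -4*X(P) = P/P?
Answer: -192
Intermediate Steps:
X(P) = -¼ (X(P) = -P/(4*P) = -¼*1 = -¼)
(8*(-8))*C(3, X(6)) = (8*(-8))*3 = -64*3 = -192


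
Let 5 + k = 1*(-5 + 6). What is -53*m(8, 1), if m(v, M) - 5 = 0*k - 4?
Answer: -53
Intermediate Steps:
k = -4 (k = -5 + 1*(-5 + 6) = -5 + 1*1 = -5 + 1 = -4)
m(v, M) = 1 (m(v, M) = 5 + (0*(-4) - 4) = 5 + (0 - 4) = 5 - 4 = 1)
-53*m(8, 1) = -53*1 = -53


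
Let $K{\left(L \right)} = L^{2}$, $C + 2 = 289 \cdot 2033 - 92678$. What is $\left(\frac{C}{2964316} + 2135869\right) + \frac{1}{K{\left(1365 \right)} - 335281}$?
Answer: $\frac{2418502778090806625}{1132327211576} \approx 2.1359 \cdot 10^{6}$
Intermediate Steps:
$C = 494857$ ($C = -2 + \left(289 \cdot 2033 - 92678\right) = -2 + \left(587537 - 92678\right) = -2 + 494859 = 494857$)
$\left(\frac{C}{2964316} + 2135869\right) + \frac{1}{K{\left(1365 \right)} - 335281} = \left(\frac{494857}{2964316} + 2135869\right) + \frac{1}{1365^{2} - 335281} = \left(494857 \cdot \frac{1}{2964316} + 2135869\right) + \frac{1}{1863225 - 335281} = \left(\frac{494857}{2964316} + 2135869\right) + \frac{1}{1527944} = \frac{6331391145461}{2964316} + \frac{1}{1527944} = \frac{2418502778090806625}{1132327211576}$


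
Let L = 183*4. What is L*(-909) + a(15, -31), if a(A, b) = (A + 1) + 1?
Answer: -665371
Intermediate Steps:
a(A, b) = 2 + A (a(A, b) = (1 + A) + 1 = 2 + A)
L = 732
L*(-909) + a(15, -31) = 732*(-909) + (2 + 15) = -665388 + 17 = -665371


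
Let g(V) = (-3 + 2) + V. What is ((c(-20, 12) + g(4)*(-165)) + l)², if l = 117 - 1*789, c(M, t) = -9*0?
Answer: 1361889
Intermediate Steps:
c(M, t) = 0
l = -672 (l = 117 - 789 = -672)
g(V) = -1 + V
((c(-20, 12) + g(4)*(-165)) + l)² = ((0 + (-1 + 4)*(-165)) - 672)² = ((0 + 3*(-165)) - 672)² = ((0 - 495) - 672)² = (-495 - 672)² = (-1167)² = 1361889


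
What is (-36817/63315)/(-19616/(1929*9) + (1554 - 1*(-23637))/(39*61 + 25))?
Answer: -56910687724/914981684015 ≈ -0.062199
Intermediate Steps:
(-36817/63315)/(-19616/(1929*9) + (1554 - 1*(-23637))/(39*61 + 25)) = (-36817*1/63315)/(-19616/17361 + (1554 + 23637)/(2379 + 25)) = -36817/(63315*(-19616*1/17361 + 25191/2404)) = -36817/(63315*(-19616/17361 + 25191*(1/2404))) = -36817/(63315*(-19616/17361 + 25191/2404)) = -36817/(63315*390184087/41735844) = -36817/63315*41735844/390184087 = -56910687724/914981684015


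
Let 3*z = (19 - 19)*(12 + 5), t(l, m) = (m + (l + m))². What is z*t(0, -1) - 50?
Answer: -50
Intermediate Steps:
t(l, m) = (l + 2*m)²
z = 0 (z = ((19 - 19)*(12 + 5))/3 = (0*17)/3 = (⅓)*0 = 0)
z*t(0, -1) - 50 = 0*(0 + 2*(-1))² - 50 = 0*(0 - 2)² - 50 = 0*(-2)² - 50 = 0*4 - 50 = 0 - 50 = -50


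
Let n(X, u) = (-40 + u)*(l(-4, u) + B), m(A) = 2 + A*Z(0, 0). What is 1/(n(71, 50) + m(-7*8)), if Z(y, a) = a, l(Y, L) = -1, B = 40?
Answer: 1/392 ≈ 0.0025510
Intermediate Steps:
m(A) = 2 (m(A) = 2 + A*0 = 2 + 0 = 2)
n(X, u) = -1560 + 39*u (n(X, u) = (-40 + u)*(-1 + 40) = (-40 + u)*39 = -1560 + 39*u)
1/(n(71, 50) + m(-7*8)) = 1/((-1560 + 39*50) + 2) = 1/((-1560 + 1950) + 2) = 1/(390 + 2) = 1/392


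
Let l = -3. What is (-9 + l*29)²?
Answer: 9216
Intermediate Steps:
(-9 + l*29)² = (-9 - 3*29)² = (-9 - 87)² = (-96)² = 9216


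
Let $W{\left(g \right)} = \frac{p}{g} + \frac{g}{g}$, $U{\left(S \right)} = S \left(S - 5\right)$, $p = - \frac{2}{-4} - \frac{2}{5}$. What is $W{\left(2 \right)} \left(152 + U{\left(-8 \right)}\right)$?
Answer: $\frac{1344}{5} \approx 268.8$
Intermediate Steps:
$p = \frac{1}{10}$ ($p = \left(-2\right) \left(- \frac{1}{4}\right) - \frac{2}{5} = \frac{1}{2} - \frac{2}{5} = \frac{1}{10} \approx 0.1$)
$U{\left(S \right)} = S \left(-5 + S\right)$
$W{\left(g \right)} = 1 + \frac{1}{10 g}$ ($W{\left(g \right)} = \frac{1}{10 g} + \frac{g}{g} = \frac{1}{10 g} + 1 = 1 + \frac{1}{10 g}$)
$W{\left(2 \right)} \left(152 + U{\left(-8 \right)}\right) = \frac{\frac{1}{10} + 2}{2} \left(152 - 8 \left(-5 - 8\right)\right) = \frac{1}{2} \cdot \frac{21}{10} \left(152 - -104\right) = \frac{21 \left(152 + 104\right)}{20} = \frac{21}{20} \cdot 256 = \frac{1344}{5}$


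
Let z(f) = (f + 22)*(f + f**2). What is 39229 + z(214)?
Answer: 10897589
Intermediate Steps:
z(f) = (22 + f)*(f + f**2)
39229 + z(214) = 39229 + 214*(22 + 214**2 + 23*214) = 39229 + 214*(22 + 45796 + 4922) = 39229 + 214*50740 = 39229 + 10858360 = 10897589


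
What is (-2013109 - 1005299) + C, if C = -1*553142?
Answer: -3571550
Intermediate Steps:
C = -553142
(-2013109 - 1005299) + C = (-2013109 - 1005299) - 553142 = -3018408 - 553142 = -3571550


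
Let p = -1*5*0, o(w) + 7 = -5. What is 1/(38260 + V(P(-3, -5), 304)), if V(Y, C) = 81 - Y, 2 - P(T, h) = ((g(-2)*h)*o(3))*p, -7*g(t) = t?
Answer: 1/38339 ≈ 2.6083e-5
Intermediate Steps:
o(w) = -12 (o(w) = -7 - 5 = -12)
p = 0 (p = -5*0 = 0)
g(t) = -t/7
P(T, h) = 2 (P(T, h) = 2 - ((-⅐*(-2))*h)*(-12)*0 = 2 - (2*h/7)*(-12)*0 = 2 - (-24*h/7)*0 = 2 - 1*0 = 2 + 0 = 2)
1/(38260 + V(P(-3, -5), 304)) = 1/(38260 + (81 - 1*2)) = 1/(38260 + (81 - 2)) = 1/(38260 + 79) = 1/38339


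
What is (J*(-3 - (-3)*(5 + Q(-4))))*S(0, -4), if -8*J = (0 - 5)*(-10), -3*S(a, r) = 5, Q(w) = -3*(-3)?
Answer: 1625/4 ≈ 406.25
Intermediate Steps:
Q(w) = 9
S(a, r) = -5/3 (S(a, r) = -⅓*5 = -5/3)
J = -25/4 (J = -(0 - 5)*(-10)/8 = -(-5)*(-10)/8 = -⅛*50 = -25/4 ≈ -6.2500)
(J*(-3 - (-3)*(5 + Q(-4))))*S(0, -4) = -25*(-3 - (-3)*(5 + 9))/4*(-5/3) = -25*(-3 - (-3)*14)/4*(-5/3) = -25*(-3 - 1*(-42))/4*(-5/3) = -25*(-3 + 42)/4*(-5/3) = -25/4*39*(-5/3) = -975/4*(-5/3) = 1625/4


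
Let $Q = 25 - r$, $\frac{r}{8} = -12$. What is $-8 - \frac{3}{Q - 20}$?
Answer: $- \frac{811}{101} \approx -8.0297$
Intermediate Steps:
$r = -96$ ($r = 8 \left(-12\right) = -96$)
$Q = 121$ ($Q = 25 - -96 = 25 + 96 = 121$)
$-8 - \frac{3}{Q - 20} = -8 - \frac{3}{121 - 20} = -8 - \frac{3}{101} = - \frac{811}{101}$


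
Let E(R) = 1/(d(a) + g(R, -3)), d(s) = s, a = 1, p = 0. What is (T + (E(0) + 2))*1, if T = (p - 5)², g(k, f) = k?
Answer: 28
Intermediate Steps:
T = 25 (T = (0 - 5)² = (-5)² = 25)
E(R) = 1/(1 + R)
(T + (E(0) + 2))*1 = (25 + (1/(1 + 0) + 2))*1 = (25 + (1/1 + 2))*1 = (25 + (1 + 2))*1 = (25 + 3)*1 = 28*1 = 28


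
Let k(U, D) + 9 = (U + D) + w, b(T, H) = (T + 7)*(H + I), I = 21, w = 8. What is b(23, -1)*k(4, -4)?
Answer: -600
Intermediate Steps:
b(T, H) = (7 + T)*(21 + H) (b(T, H) = (T + 7)*(H + 21) = (7 + T)*(21 + H))
k(U, D) = -1 + D + U (k(U, D) = -9 + ((U + D) + 8) = -9 + ((D + U) + 8) = -9 + (8 + D + U) = -1 + D + U)
b(23, -1)*k(4, -4) = (147 + 7*(-1) + 21*23 - 1*23)*(-1 - 4 + 4) = (147 - 7 + 483 - 23)*(-1) = 600*(-1) = -600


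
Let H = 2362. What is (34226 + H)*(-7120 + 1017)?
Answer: -223296564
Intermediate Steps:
(34226 + H)*(-7120 + 1017) = (34226 + 2362)*(-7120 + 1017) = 36588*(-6103) = -223296564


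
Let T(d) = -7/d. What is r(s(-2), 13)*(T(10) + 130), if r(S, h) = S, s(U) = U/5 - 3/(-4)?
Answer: 9051/200 ≈ 45.255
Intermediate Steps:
s(U) = ¾ + U/5 (s(U) = U*(⅕) - 3*(-¼) = U/5 + ¾ = ¾ + U/5)
r(s(-2), 13)*(T(10) + 130) = (¾ + (⅕)*(-2))*(-7/10 + 130) = (¾ - ⅖)*(-7*⅒ + 130) = 7*(-7/10 + 130)/20 = (7/20)*(1293/10) = 9051/200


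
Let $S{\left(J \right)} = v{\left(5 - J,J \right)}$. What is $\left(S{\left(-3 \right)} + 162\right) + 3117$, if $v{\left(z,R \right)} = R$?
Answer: $3276$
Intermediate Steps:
$S{\left(J \right)} = J$
$\left(S{\left(-3 \right)} + 162\right) + 3117 = \left(-3 + 162\right) + 3117 = 159 + 3117 = 3276$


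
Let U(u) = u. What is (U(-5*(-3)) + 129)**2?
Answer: 20736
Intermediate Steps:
(U(-5*(-3)) + 129)**2 = (-5*(-3) + 129)**2 = (15 + 129)**2 = 144**2 = 20736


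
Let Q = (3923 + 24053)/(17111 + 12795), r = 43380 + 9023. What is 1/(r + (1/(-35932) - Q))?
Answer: 537291196/28155167912219 ≈ 1.9083e-5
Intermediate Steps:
r = 52403
Q = 13988/14953 (Q = 27976/29906 = 27976*(1/29906) = 13988/14953 ≈ 0.93546)
1/(r + (1/(-35932) - Q)) = 1/(52403 + (1/(-35932) - 1*13988/14953)) = 1/(52403 + (-1/35932 - 13988/14953)) = 1/(52403 - 502631769/537291196) = 1/(28155167912219/537291196) = 537291196/28155167912219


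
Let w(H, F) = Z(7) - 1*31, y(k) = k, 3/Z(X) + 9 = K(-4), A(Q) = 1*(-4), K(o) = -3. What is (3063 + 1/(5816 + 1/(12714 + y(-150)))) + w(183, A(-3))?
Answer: 886146922831/292288900 ≈ 3031.8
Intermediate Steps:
A(Q) = -4
Z(X) = -¼ (Z(X) = 3/(-9 - 3) = 3/(-12) = 3*(-1/12) = -¼)
w(H, F) = -125/4 (w(H, F) = -¼ - 1*31 = -¼ - 31 = -125/4)
(3063 + 1/(5816 + 1/(12714 + y(-150)))) + w(183, A(-3)) = (3063 + 1/(5816 + 1/(12714 - 150))) - 125/4 = (3063 + 1/(5816 + 1/12564)) - 125/4 = (3063 + 1/(73072225/12564)) - 125/4 = (3063 + 12564/73072225) - 125/4 = 223820237739/73072225 - 125/4 = 886146922831/292288900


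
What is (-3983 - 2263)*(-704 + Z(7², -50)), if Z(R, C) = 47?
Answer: 4103622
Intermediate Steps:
(-3983 - 2263)*(-704 + Z(7², -50)) = (-3983 - 2263)*(-704 + 47) = -6246*(-657) = 4103622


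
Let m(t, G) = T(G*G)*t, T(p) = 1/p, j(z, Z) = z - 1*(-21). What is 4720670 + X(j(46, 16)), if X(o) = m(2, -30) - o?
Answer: 2124271351/450 ≈ 4.7206e+6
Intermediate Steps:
j(z, Z) = 21 + z (j(z, Z) = z + 21 = 21 + z)
m(t, G) = t/G**2 (m(t, G) = t/((G*G)) = t/(G**2) = t/G**2)
X(o) = 1/450 - o (X(o) = 2/(-30)**2 - o = 2*(1/900) - o = 1/450 - o)
4720670 + X(j(46, 16)) = 4720670 + (1/450 - (21 + 46)) = 4720670 + (1/450 - 1*67) = 4720670 + (1/450 - 67) = 4720670 - 30149/450 = 2124271351/450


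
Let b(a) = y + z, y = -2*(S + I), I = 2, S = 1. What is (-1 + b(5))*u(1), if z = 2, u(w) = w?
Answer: -5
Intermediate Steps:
y = -6 (y = -2*(1 + 2) = -2*3 = -6)
b(a) = -4 (b(a) = -6 + 2 = -4)
(-1 + b(5))*u(1) = (-1 - 4)*1 = -5*1 = -5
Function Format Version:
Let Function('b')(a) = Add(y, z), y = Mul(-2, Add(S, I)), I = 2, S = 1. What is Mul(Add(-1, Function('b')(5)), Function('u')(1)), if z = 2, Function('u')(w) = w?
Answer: -5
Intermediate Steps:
y = -6 (y = Mul(-2, Add(1, 2)) = Mul(-2, 3) = -6)
Function('b')(a) = -4 (Function('b')(a) = Add(-6, 2) = -4)
Mul(Add(-1, Function('b')(5)), Function('u')(1)) = Mul(Add(-1, -4), 1) = Mul(-5, 1) = -5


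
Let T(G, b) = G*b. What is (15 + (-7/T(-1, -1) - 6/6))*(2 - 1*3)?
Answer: -7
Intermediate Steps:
(15 + (-7/T(-1, -1) - 6/6))*(2 - 1*3) = (15 + (-7/((-1*(-1))) - 6/6))*(2 - 1*3) = (15 + (-7/1 - 6*⅙))*(2 - 3) = (15 + (-7*1 - 1))*(-1) = (15 + (-7 - 1))*(-1) = (15 - 8)*(-1) = 7*(-1) = -7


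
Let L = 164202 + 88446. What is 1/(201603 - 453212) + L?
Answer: 63568510631/251609 ≈ 2.5265e+5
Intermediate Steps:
L = 252648
1/(201603 - 453212) + L = 1/(201603 - 453212) + 252648 = 1/(-251609) + 252648 = -1/251609 + 252648 = 63568510631/251609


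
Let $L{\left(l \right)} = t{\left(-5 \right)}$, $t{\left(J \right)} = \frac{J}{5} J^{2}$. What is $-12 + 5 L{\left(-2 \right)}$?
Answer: $-137$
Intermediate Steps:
$t{\left(J \right)} = \frac{J^{3}}{5}$ ($t{\left(J \right)} = J \frac{1}{5} J^{2} = \frac{J}{5} J^{2} = \frac{J^{3}}{5}$)
$L{\left(l \right)} = -25$ ($L{\left(l \right)} = \frac{\left(-5\right)^{3}}{5} = \frac{1}{5} \left(-125\right) = -25$)
$-12 + 5 L{\left(-2 \right)} = -12 + 5 \left(-25\right) = -12 - 125 = -137$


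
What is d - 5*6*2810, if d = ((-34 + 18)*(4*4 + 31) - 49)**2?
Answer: 557301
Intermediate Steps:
d = 641601 (d = (-16*(16 + 31) - 49)**2 = (-16*47 - 49)**2 = (-752 - 49)**2 = (-801)**2 = 641601)
d - 5*6*2810 = 641601 - 5*6*2810 = 641601 - 30*2810 = 641601 - 1*84300 = 641601 - 84300 = 557301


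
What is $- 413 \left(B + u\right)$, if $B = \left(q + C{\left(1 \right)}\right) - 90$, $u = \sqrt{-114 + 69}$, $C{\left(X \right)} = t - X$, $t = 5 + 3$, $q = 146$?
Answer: $-26019 - 1239 i \sqrt{5} \approx -26019.0 - 2770.5 i$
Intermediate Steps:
$t = 8$
$C{\left(X \right)} = 8 - X$
$u = 3 i \sqrt{5}$ ($u = \sqrt{-45} = 3 i \sqrt{5} \approx 6.7082 i$)
$B = 63$ ($B = \left(146 + \left(8 - 1\right)\right) - 90 = \left(146 + 7\right) - 90 = 153 - 90 = 63$)
$- 413 \left(B + u\right) = - 413 \left(63 + 3 i \sqrt{5}\right) = -26019 - 1239 i \sqrt{5}$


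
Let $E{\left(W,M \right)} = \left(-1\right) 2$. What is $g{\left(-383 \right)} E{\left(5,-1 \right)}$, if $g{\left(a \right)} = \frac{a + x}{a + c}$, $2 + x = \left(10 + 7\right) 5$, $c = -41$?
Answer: $- \frac{75}{53} \approx -1.4151$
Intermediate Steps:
$E{\left(W,M \right)} = -2$
$x = 83$ ($x = -2 + \left(10 + 7\right) 5 = -2 + 17 \cdot 5 = -2 + 85 = 83$)
$g{\left(a \right)} = \frac{83 + a}{-41 + a}$ ($g{\left(a \right)} = \frac{a + 83}{a - 41} = \frac{83 + a}{-41 + a}$)
$g{\left(-383 \right)} E{\left(5,-1 \right)} = \frac{83 - 383}{-41 - 383} \left(-2\right) = \frac{1}{-424} \left(-300\right) \left(-2\right) = \left(- \frac{1}{424}\right) \left(-300\right) \left(-2\right) = \frac{75}{106} \left(-2\right) = - \frac{75}{53}$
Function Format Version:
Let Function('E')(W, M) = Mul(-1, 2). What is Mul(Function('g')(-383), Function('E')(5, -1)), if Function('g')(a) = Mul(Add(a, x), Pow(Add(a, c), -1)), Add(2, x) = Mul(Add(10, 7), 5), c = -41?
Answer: Rational(-75, 53) ≈ -1.4151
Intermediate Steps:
Function('E')(W, M) = -2
x = 83 (x = Add(-2, Mul(Add(10, 7), 5)) = Add(-2, Mul(17, 5)) = Add(-2, 85) = 83)
Function('g')(a) = Mul(Pow(Add(-41, a), -1), Add(83, a)) (Function('g')(a) = Mul(Add(a, 83), Pow(Add(a, -41), -1)) = Mul(Add(83, a), Pow(Add(-41, a), -1)) = Mul(Pow(Add(-41, a), -1), Add(83, a)))
Mul(Function('g')(-383), Function('E')(5, -1)) = Mul(Mul(Pow(Add(-41, -383), -1), Add(83, -383)), -2) = Mul(Mul(Pow(-424, -1), -300), -2) = Mul(Mul(Rational(-1, 424), -300), -2) = Mul(Rational(75, 106), -2) = Rational(-75, 53)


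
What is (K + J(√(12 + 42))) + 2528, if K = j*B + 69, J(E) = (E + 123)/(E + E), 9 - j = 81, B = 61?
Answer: -3589/2 + 41*√6/12 ≈ -1786.1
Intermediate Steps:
j = -72 (j = 9 - 1*81 = 9 - 81 = -72)
J(E) = (123 + E)/(2*E) (J(E) = (123 + E)/((2*E)) = (123 + E)*(1/(2*E)) = (123 + E)/(2*E))
K = -4323 (K = -72*61 + 69 = -4392 + 69 = -4323)
(K + J(√(12 + 42))) + 2528 = (-4323 + (123 + √(12 + 42))/(2*(√(12 + 42)))) + 2528 = (-4323 + (123 + √54)/(2*(√54))) + 2528 = (-4323 + (123 + 3*√6)/(2*((3*√6)))) + 2528 = (-4323 + (√6/18)*(123 + 3*√6)/2) + 2528 = (-4323 + √6*(123 + 3*√6)/36) + 2528 = -1795 + √6*(123 + 3*√6)/36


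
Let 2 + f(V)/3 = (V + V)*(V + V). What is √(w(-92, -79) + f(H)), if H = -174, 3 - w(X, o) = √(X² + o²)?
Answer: √(363309 - √14705) ≈ 602.65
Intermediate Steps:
w(X, o) = 3 - √(X² + o²)
f(V) = -6 + 12*V² (f(V) = -6 + 3*((V + V)*(V + V)) = -6 + 3*((2*V)*(2*V)) = -6 + 3*(4*V²) = -6 + 12*V²)
√(w(-92, -79) + f(H)) = √((3 - √((-92)² + (-79)²)) + (-6 + 12*(-174)²)) = √((3 - √(8464 + 6241)) + (-6 + 12*30276)) = √((3 - √14705) + (-6 + 363312)) = √((3 - √14705) + 363306) = √(363309 - √14705)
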